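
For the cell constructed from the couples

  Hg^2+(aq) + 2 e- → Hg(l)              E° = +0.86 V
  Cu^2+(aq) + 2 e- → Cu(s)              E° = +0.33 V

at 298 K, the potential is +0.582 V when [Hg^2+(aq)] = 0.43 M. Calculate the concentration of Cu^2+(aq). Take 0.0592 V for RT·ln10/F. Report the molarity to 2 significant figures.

0.0075 M

Hg²⁺/Hg is the cathode (higher E°); E°cell = +0.86 − (+0.33) = +0.53 V with n = 2.
Rearranging E = E° − (0.0592/n)·log Q gives log Q = 2(+0.53 − (+0.582))/0.0592 = −1.757.
Balancing electrons gives Hg^2+(aq) + Cu(s) → Hg(l) + Cu^2+(aq); thus Q = [Cu^2+(aq)] / [Hg^2+(aq)].
Substituting the known concentrations and solving, log [Cu^2+(aq)] = −2.124 and [Cu^2+(aq)] = 0.0075 M.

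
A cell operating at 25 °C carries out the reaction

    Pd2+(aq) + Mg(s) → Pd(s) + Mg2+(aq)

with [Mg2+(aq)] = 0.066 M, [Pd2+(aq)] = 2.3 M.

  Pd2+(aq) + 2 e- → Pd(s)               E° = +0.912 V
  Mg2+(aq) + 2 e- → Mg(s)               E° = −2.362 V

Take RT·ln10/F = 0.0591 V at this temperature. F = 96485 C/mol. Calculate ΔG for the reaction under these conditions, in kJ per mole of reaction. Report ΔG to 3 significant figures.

With Pd²⁺/Pd reduced at the cathode, E°cell = +0.912 − (−2.362) = +3.274 V and n = 2.
The reaction quotient is [Mg2+(aq)] / [Pd2+(aq)] = 0.0287; by Nernst, E = +3.274 − (0.0591/2)(−1.542) = +3.3196 V.
Finally ΔG = −nFE = −(2)(96485 C/mol)(+3.3196 V) = −641 kJ/mol.

−641 kJ/mol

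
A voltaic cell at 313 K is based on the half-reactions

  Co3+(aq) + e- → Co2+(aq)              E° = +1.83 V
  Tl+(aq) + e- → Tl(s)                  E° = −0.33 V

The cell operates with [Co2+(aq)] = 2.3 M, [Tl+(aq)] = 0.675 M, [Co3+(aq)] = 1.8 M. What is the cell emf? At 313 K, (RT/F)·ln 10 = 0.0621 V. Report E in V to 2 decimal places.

+2.16 V

The Co³⁺/Co²⁺ couple has the more positive E°, so it is the cathode; Tl⁺/Tl is the anode.
E°cell = +1.83 − (−0.33) = +2.16 V, with n = 1 electron transferred.
The balanced reaction is Co3+(aq) + Tl(s) → Co2+(aq) + Tl+(aq), so Q = ([Co2+(aq)]·[Tl+(aq)]) / [Co3+(aq)] = 0.862 and log Q = −0.064.
E = E° − (0.0621/n)·log Q = +2.16 − (0.0621/1)(−0.064) = +2.16 V.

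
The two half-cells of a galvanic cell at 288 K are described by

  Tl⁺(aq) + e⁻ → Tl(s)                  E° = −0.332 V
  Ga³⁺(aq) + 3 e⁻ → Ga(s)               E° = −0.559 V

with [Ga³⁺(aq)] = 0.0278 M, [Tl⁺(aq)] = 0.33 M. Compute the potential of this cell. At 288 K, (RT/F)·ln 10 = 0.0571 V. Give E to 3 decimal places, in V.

The Tl⁺/Tl couple has the more positive E°, so it is the cathode; Ga³⁺/Ga is the anode.
E°cell = −0.332 − (−0.559) = +0.227 V, with n = 3 electrons transferred.
The balanced reaction is 3 Tl⁺(aq) + Ga(s) → 3 Tl(s) + Ga³⁺(aq), so Q = [Ga³⁺(aq)] / [Tl⁺(aq)]^3 = 0.774 and log Q = −0.111.
By the Nernst equation, E = +0.227 − (0.0571/3)·(−0.111) = +0.229 V.

+0.229 V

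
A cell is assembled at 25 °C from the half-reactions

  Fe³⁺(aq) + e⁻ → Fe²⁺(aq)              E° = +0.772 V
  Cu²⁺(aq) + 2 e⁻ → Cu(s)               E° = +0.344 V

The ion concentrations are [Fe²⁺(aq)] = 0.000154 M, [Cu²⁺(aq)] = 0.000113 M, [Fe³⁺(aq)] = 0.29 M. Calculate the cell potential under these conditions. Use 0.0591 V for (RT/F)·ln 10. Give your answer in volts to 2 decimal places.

+0.74 V

Fe³⁺/Fe²⁺ is reduced (cathode, E° = +0.772 V) and Cu²⁺/Cu is oxidized (anode).
E°cell = E°cat − E°an = +0.772 − (+0.344) = +0.428 V; n = 2.
For the overall reaction 2 Fe³⁺(aq) + Cu(s) → 2 Fe²⁺(aq) + Cu²⁺(aq), Q = ([Fe²⁺(aq)]^2·[Cu²⁺(aq)]) / [Fe³⁺(aq)]^2 = 3.19×10^−11, giving log Q = −10.497.
By the Nernst equation, E = +0.428 − (0.0591/2)·(−10.497) = +0.74 V.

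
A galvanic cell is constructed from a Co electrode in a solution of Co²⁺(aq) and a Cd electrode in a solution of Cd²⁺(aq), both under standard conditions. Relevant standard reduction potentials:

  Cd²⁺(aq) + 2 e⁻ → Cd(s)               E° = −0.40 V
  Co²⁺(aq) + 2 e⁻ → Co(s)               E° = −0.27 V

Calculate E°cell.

Of the two couples in this cell, the one with the more positive reduction potential is reduced at the cathode: here that is Co²⁺/Co (−0.27 V); Cd²⁺/Cd (−0.40 V) is the anode.
E°cell = E°(cathode) − E°(anode) = −0.27 − (−0.40) = +0.13 V.

+0.13 V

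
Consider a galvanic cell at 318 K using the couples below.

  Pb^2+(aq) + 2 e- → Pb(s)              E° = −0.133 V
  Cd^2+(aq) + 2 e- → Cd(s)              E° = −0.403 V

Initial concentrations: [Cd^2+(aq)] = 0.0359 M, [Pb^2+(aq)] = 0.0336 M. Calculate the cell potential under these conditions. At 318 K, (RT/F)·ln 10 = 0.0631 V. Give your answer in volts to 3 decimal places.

+0.269 V

Pb²⁺/Pb is reduced (cathode, E° = −0.133 V) and Cd²⁺/Cd is oxidized (anode).
E°cell = −0.133 − (−0.403) = +0.270 V, with n = 2 electrons transferred.
The balanced reaction is Pb^2+(aq) + Cd(s) → Pb(s) + Cd^2+(aq), so Q = [Cd^2+(aq)] / [Pb^2+(aq)] = 1.07 and log Q = 0.029.
By the Nernst equation, E = +0.270 − (0.0631/2)·(0.029) = +0.269 V.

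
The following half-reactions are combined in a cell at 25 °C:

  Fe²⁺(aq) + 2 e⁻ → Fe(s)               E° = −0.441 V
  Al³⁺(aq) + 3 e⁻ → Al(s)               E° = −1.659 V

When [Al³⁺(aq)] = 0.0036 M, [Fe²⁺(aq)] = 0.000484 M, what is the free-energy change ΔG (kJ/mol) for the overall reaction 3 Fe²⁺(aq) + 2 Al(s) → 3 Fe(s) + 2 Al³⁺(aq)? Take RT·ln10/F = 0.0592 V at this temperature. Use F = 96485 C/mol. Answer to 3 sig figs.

−676 kJ/mol

The standard cell potential is −0.441 − (−1.659) = +1.218 V, with n = 6 electrons in the balanced equation.
The reaction quotient is [Al³⁺(aq)]^2 / [Fe²⁺(aq)]^3 = 1.14×10^5; by Nernst, E = +1.218 − (0.0592/6)(5.058) = +1.1681 V.
Finally ΔG = −nFE = −(6)(96485 C/mol)(+1.1681 V) = −676 kJ/mol.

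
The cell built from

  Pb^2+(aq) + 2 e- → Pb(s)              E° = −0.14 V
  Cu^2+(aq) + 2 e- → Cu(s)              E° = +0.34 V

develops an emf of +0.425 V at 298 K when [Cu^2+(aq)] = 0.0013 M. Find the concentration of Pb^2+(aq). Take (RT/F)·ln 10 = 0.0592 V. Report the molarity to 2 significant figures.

0.094 M

Cu²⁺/Cu is the cathode (higher E°); E°cell = +0.34 − (−0.14) = +0.48 V with n = 2.
From the Nernst equation, log Q = n(E° − E)/0.0592 = 2·(+0.48 − (+0.425))/0.0592 = 1.858.
The balanced reaction is Cu^2+(aq) + Pb(s) → Cu(s) + Pb^2+(aq), so Q = [Pb^2+(aq)] / [Cu^2+(aq)].
Substituting the known concentrations and solving, log [Pb^2+(aq)] = −1.028 and [Pb^2+(aq)] = 0.094 M.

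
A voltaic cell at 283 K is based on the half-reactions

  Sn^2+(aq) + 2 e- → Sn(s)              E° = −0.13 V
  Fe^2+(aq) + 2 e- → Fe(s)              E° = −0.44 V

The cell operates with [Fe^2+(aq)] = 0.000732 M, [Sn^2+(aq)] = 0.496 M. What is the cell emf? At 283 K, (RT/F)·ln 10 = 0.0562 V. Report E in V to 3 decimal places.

The Sn²⁺/Sn couple has the more positive E°, so it is the cathode; Fe²⁺/Fe is the anode.
E°cell = −0.13 − (−0.44) = +0.31 V, with n = 2 electrons transferred.
Balancing gives Sn^2+(aq) + Fe(s) → Sn(s) + Fe^2+(aq); hence Q = [Fe^2+(aq)] / [Sn^2+(aq)] = 0.00148 (log Q = −2.831).
Applying E = E° − (RT ln10/nF)·log Q gives +0.31 − (0.0562/2)(−2.831) = +0.390 V.

+0.390 V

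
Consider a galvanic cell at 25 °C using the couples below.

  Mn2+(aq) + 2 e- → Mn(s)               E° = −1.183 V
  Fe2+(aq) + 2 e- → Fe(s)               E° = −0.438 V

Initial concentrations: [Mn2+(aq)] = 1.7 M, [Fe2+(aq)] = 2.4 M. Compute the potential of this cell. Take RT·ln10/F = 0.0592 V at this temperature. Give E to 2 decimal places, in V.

+0.75 V

Fe²⁺/Fe is reduced (cathode, E° = −0.438 V) and Mn²⁺/Mn is oxidized (anode).
The standard potential is −0.438 − (−1.183) = +0.745 V and the balanced reaction transfers n = 2 electrons.
Balancing gives Fe2+(aq) + Mn(s) → Fe(s) + Mn2+(aq); hence Q = [Mn2+(aq)] / [Fe2+(aq)] = 0.708 (log Q = −0.150).
Applying E = E° − (RT ln10/nF)·log Q gives +0.745 − (0.0592/2)(−0.150) = +0.75 V.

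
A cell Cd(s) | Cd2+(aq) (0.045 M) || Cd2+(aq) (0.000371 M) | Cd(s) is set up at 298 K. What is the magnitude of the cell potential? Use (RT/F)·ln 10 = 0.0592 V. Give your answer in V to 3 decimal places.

For a concentration cell E°cell = 0, since both electrodes use the same couple.
The compartment with the higher Cd2+(aq) concentration (0.045 M) acts as the cathode; ions are reduced there and produced at the dilute (0.000371 M) anode.
With n = 2, Ecell = −(0.0592/2)·log([dilute]/[conc]) = −(0.0592/2)·log(0.000371/0.045) = +0.062 V.

0.062 V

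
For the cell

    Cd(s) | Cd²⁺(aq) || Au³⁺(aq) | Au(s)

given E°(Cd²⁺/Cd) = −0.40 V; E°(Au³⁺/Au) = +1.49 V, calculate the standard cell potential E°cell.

+1.89 V

By convention the left-hand electrode in cell notation is the anode (oxidation) and the right-hand electrode is the cathode (reduction).
E°cell = E°(right) − E°(left) = +1.49 − (−0.40) = +1.89 V.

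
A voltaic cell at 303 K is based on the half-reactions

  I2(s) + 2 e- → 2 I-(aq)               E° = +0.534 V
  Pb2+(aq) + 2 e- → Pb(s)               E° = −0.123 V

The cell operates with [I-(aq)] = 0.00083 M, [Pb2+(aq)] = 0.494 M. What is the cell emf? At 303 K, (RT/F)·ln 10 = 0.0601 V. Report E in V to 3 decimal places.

+0.851 V

I₂/I⁻ is reduced (cathode, E° = +0.534 V) and Pb²⁺/Pb is oxidized (anode).
E°cell = E°cat − E°an = +0.534 − (−0.123) = +0.657 V; n = 2.
Balancing gives I2(s) + Pb(s) → 2 I-(aq) + Pb2+(aq); hence Q = [I-(aq)]^2·[Pb2+(aq)] = 3.4×10^−7 (log Q = −6.468).
Applying E = E° − (RT ln10/nF)·log Q gives +0.657 − (0.0601/2)(−6.468) = +0.851 V.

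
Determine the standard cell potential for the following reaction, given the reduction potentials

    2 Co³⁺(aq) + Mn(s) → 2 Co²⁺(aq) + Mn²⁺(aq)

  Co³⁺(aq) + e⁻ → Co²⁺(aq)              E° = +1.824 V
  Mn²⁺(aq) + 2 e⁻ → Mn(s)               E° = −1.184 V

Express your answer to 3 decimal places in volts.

In the reaction as written, Co³⁺(aq) is reduced (cathode) and Mn²⁺(aq) is produced by oxidation at the anode.
E°cell = E°(cathode) − E°(anode) = +1.824 − (−1.184) = +3.008 V.
The positive value indicates the reaction is spontaneous as written.

+3.008 V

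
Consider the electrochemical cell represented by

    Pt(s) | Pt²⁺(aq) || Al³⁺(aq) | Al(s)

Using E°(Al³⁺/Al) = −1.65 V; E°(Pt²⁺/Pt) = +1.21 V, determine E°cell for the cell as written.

By convention the left-hand electrode in cell notation is the anode (oxidation) and the right-hand electrode is the cathode (reduction).
E°cell = E°(right) − E°(left) = −1.65 − (+1.21) = −2.86 V.
The negative sign shows that, as written, the cell would require an external voltage to drive the reaction.

−2.86 V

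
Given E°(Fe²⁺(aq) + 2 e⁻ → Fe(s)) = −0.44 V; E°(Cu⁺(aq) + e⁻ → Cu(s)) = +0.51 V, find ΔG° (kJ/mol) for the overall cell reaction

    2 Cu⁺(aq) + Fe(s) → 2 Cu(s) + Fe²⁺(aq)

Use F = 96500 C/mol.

−183 kJ/mol

In the reaction as written Cu⁺(aq) is reduced, so the Cu⁺/Cu couple is the cathode and Fe²⁺/Fe is the anode.
E°cell = +0.51 − (−0.44) = +0.95 V; balancing electrons gives n = 2.
ΔG° = −nFE°cell = −(2)(96500)(+0.95) J/mol = −183 kJ/mol.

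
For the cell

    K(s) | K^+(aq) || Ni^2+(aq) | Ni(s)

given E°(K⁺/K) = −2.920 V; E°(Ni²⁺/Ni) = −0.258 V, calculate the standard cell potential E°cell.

+2.662 V

By convention the left-hand electrode in cell notation is the anode (oxidation) and the right-hand electrode is the cathode (reduction).
E°cell = E°(right) − E°(left) = −0.258 − (−2.920) = +2.662 V.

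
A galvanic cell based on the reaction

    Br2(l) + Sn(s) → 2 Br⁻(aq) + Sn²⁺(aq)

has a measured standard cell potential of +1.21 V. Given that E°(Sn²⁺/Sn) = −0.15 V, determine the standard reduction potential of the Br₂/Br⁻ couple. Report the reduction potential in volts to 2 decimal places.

In the reaction as written the Br₂/Br⁻ couple is reduced (cathode) and Sn²⁺/Sn is oxidized (anode), so E°cell = E°(Br₂/Br⁻) − E°(Sn²⁺/Sn).
E°(Br₂/Br⁻) = E°cell + E°(anode) = +1.21 + (−0.15) = +1.06 V.

+1.06 V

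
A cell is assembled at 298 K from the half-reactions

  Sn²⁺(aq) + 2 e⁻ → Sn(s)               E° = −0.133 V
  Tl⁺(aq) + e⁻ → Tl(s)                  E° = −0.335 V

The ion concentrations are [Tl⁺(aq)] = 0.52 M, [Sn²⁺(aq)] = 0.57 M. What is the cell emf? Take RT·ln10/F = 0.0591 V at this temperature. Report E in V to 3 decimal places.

+0.212 V

The Sn²⁺/Sn couple has the more positive E°, so it is the cathode; Tl⁺/Tl is the anode.
E°cell = −0.133 − (−0.335) = +0.202 V, with n = 2 electrons transferred.
For the overall reaction Sn²⁺(aq) + 2 Tl(s) → Sn(s) + 2 Tl⁺(aq), Q = [Tl⁺(aq)]^2 / [Sn²⁺(aq)] = 0.474, giving log Q = −0.324.
By the Nernst equation, E = +0.202 − (0.0591/2)·(−0.324) = +0.212 V.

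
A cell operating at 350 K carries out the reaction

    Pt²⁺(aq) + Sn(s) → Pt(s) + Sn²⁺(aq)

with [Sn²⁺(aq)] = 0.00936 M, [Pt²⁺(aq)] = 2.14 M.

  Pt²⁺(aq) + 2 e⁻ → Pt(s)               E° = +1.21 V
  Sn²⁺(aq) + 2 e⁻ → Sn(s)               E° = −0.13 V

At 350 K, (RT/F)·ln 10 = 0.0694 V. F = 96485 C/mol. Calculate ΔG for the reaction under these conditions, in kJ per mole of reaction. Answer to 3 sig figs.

−274 kJ/mol

With Pt²⁺/Pt reduced at the cathode, E°cell = +1.21 − (−0.13) = +1.34 V and n = 2.
Here Q = [Sn²⁺(aq)] / [Pt²⁺(aq)] = 0.00437 (log Q = −2.359), giving E = +1.34 − (0.0694/2)·(−2.359) = +1.4219 V.
Then ΔG = −nFE = −2 × 96485 × +1.4219 J/mol = −274 kJ/mol.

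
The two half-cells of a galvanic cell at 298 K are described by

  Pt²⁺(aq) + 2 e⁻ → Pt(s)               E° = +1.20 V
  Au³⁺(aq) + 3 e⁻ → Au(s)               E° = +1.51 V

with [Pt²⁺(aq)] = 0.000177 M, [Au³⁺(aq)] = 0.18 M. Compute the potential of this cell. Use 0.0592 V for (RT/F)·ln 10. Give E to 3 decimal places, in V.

+0.406 V

Since E°(Au³⁺/Au) > E°(Pt²⁺/Pt), Au³⁺/Au serves as the cathode.
E°cell = E°cat − E°an = +1.51 − (+1.20) = +0.31 V; n = 6.
For the overall reaction 2 Au³⁺(aq) + 3 Pt(s) → 2 Au(s) + 3 Pt²⁺(aq), Q = [Pt²⁺(aq)]^3 / [Au³⁺(aq)]^2 = 1.71×10^−10, giving log Q = −9.767.
Applying E = E° − (RT ln10/nF)·log Q gives +0.31 − (0.0592/6)(−9.767) = +0.406 V.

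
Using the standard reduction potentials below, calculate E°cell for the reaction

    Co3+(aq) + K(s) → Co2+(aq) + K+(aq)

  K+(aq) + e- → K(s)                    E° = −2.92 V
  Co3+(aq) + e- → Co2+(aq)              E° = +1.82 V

In the reaction as written, Co3+(aq) is reduced (cathode) and K+(aq) is produced by oxidation at the anode.
E°cell = E°(cathode) − E°(anode) = +1.82 − (−2.92) = +4.74 V.

+4.74 V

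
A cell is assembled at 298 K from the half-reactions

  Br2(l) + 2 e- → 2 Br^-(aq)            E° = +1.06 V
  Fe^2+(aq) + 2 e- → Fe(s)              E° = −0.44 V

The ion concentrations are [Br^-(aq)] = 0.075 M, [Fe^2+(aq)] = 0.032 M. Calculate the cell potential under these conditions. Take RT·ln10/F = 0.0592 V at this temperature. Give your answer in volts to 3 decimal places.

+1.611 V

Br₂/Br⁻ is reduced (cathode, E° = +1.06 V) and Fe²⁺/Fe is oxidized (anode).
E°cell = E°cat − E°an = +1.06 − (−0.44) = +1.50 V; n = 2.
The balanced reaction is Br2(l) + Fe(s) → 2 Br^-(aq) + Fe^2+(aq), so Q = [Br^-(aq)]^2·[Fe^2+(aq)] = 0.00018 and log Q = −3.745.
E = E° − (0.0592/n)·log Q = +1.50 − (0.0592/2)(−3.745) = +1.611 V.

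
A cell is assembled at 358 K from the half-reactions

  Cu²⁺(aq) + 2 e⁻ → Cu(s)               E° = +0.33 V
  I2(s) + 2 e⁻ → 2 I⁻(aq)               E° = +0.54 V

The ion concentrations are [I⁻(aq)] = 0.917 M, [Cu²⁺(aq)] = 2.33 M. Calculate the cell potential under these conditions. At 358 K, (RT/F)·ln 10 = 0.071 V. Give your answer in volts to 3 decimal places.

I₂/I⁻ is reduced (cathode, E° = +0.54 V) and Cu²⁺/Cu is oxidized (anode).
E°cell = +0.54 − (+0.33) = +0.21 V, with n = 2 electrons transferred.
For the overall reaction I2(s) + Cu(s) → 2 I⁻(aq) + Cu²⁺(aq), Q = [I⁻(aq)]^2·[Cu²⁺(aq)] = 1.96, giving log Q = 0.292.
By the Nernst equation, E = +0.21 − (0.071/2)·(0.292) = +0.200 V.

+0.200 V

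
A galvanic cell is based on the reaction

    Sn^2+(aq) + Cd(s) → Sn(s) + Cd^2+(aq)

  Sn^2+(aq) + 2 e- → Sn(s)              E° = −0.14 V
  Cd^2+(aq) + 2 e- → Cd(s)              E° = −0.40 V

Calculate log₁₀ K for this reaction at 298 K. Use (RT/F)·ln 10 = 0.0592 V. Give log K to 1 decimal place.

log K = 8.8

The Sn²⁺/Sn couple is reduced (cathode); E°cell = −0.14 − (−0.40) = +0.26 V with n = 2.
At equilibrium E = 0, so log K = nE°cell / 0.0592 = (2)(+0.26) / 0.0592 = 8.8.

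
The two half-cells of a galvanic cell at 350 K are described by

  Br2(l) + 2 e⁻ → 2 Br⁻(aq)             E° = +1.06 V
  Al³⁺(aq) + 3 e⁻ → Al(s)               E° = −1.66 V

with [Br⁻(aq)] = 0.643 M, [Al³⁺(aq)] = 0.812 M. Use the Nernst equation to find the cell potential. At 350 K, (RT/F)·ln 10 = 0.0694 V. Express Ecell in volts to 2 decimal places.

+2.74 V

The Br₂/Br⁻ couple has the more positive E°, so it is the cathode; Al³⁺/Al is the anode.
E°cell = +1.06 − (−1.66) = +2.72 V, with n = 6 electrons transferred.
Balancing gives 3 Br2(l) + 2 Al(s) → 6 Br⁻(aq) + 2 Al³⁺(aq); hence Q = [Br⁻(aq)]^6·[Al³⁺(aq)]^2 = 0.0466 (log Q = −1.332).
Applying E = E° − (RT ln10/nF)·log Q gives +2.72 − (0.0694/6)(−1.332) = +2.74 V.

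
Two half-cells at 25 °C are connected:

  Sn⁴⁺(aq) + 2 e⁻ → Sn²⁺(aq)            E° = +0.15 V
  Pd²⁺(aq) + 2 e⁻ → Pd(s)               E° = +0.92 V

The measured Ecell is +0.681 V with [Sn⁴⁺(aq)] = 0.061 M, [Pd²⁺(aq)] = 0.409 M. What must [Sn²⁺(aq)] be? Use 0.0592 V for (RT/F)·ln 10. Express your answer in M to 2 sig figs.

0.00015 M

Pd²⁺/Pd is the cathode (higher E°); E°cell = +0.92 − (+0.15) = +0.77 V with n = 2.
Since E = E° − (0.0592/n)·log Q, log Q = n(E° − E)/0.0592 = 3.007.
The balanced reaction is Pd²⁺(aq) + Sn²⁺(aq) → Pd(s) + Sn⁴⁺(aq), so Q = [Sn⁴⁺(aq)] / ([Pd²⁺(aq)]·[Sn²⁺(aq)]).
Isolating [Sn²⁺(aq)] in Q = 10^{3.007} yields log [Sn²⁺(aq)] = −3.833, i.e. 0.00015 M.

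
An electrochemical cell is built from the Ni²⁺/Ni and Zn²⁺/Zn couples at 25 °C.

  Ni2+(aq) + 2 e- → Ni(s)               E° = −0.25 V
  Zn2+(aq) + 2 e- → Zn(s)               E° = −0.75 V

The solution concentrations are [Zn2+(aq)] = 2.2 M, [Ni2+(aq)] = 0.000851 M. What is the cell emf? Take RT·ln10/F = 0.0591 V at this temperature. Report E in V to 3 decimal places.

Ni²⁺/Ni is reduced (cathode, E° = −0.25 V) and Zn²⁺/Zn is oxidized (anode).
E°cell = −0.25 − (−0.75) = +0.50 V, with n = 2 electrons transferred.
The balanced reaction is Ni2+(aq) + Zn(s) → Ni(s) + Zn2+(aq), so Q = [Zn2+(aq)] / [Ni2+(aq)] = 2.59×10^3 and log Q = 3.412.
E = E° − (0.0591/n)·log Q = +0.50 − (0.0591/2)(3.412) = +0.399 V.

+0.399 V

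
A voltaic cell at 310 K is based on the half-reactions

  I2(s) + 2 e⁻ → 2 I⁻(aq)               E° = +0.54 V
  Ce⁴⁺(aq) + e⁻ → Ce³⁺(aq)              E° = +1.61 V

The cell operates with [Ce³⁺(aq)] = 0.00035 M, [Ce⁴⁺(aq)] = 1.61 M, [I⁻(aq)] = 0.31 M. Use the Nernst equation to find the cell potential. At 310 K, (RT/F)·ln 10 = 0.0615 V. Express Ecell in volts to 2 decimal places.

+1.26 V

The Ce⁴⁺/Ce³⁺ couple has the more positive E°, so it is the cathode; I₂/I⁻ is the anode.
E°cell = E°cat − E°an = +1.61 − (+0.54) = +1.07 V; n = 2.
Balancing gives 2 Ce⁴⁺(aq) + 2 I⁻(aq) → 2 Ce³⁺(aq) + I2(s); hence Q = [Ce³⁺(aq)]^2 / ([Ce⁴⁺(aq)]^2·[I⁻(aq)]^2) = 4.92×10^−7 (log Q = −6.308).
E = E° − (0.0615/n)·log Q = +1.07 − (0.0615/2)(−6.308) = +1.26 V.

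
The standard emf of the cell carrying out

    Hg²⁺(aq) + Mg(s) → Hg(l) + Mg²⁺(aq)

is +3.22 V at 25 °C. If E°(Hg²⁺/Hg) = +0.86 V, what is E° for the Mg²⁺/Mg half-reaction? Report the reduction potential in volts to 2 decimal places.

−2.36 V

In the reaction as written the Hg²⁺/Hg couple is reduced (cathode) and Mg²⁺/Mg is oxidized (anode), so E°cell = E°(Hg²⁺/Hg) − E°(Mg²⁺/Mg).
E°(Mg²⁺/Mg) = E°(cathode) − E°cell = +0.86 − (+3.22) = −2.36 V.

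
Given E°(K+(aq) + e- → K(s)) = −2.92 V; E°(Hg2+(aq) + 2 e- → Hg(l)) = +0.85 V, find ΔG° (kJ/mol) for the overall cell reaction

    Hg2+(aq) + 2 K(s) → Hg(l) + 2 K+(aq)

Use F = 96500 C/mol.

In the reaction as written Hg2+(aq) is reduced, so the Hg²⁺/Hg couple is the cathode and K⁺/K is the anode.
E°cell = +0.85 − (−2.92) = +3.77 V; balancing electrons gives n = 2.
ΔG° = −nFE°cell = −(2)(96500)(+3.77) J/mol = −728 kJ/mol.

−728 kJ/mol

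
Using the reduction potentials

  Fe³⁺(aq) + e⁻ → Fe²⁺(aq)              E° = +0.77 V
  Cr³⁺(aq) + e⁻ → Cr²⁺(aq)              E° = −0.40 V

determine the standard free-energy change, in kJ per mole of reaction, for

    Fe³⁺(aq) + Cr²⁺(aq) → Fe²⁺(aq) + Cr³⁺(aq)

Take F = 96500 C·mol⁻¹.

−113 kJ/mol

In the reaction as written Fe³⁺(aq) is reduced, so the Fe³⁺/Fe²⁺ couple is the cathode and Cr³⁺/Cr²⁺ is the anode.
E°cell = +0.77 − (−0.40) = +1.17 V; balancing electrons gives n = 1.
ΔG° = −nFE°cell = −(1)(96500)(+1.17) J/mol = −113 kJ/mol.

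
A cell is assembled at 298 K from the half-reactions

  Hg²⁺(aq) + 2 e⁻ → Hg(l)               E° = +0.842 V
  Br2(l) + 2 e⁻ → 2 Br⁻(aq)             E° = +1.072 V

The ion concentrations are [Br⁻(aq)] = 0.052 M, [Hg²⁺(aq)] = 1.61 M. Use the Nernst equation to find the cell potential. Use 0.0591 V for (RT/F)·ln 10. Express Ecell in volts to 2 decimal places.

Since E°(Br₂/Br⁻) > E°(Hg²⁺/Hg), Br₂/Br⁻ serves as the cathode.
E°cell = +1.072 − (+0.842) = +0.230 V, with n = 2 electrons transferred.
For the overall reaction Br2(l) + Hg(l) → 2 Br⁻(aq) + Hg²⁺(aq), Q = [Br⁻(aq)]^2·[Hg²⁺(aq)] = 0.00435, giving log Q = −2.361.
Applying E = E° − (RT ln10/nF)·log Q gives +0.230 − (0.0591/2)(−2.361) = +0.30 V.

+0.30 V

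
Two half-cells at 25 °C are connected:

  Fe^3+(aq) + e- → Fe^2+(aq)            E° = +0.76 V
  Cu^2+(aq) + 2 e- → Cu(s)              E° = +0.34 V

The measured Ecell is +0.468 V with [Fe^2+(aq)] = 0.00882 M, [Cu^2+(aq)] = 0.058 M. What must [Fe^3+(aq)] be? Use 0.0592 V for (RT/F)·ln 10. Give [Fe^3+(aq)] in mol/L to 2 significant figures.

0.014 M

Fe³⁺/Fe²⁺ is the cathode (higher E°); E°cell = +0.76 − (+0.34) = +0.42 V with n = 2.
Rearranging E = E° − (0.0592/n)·log Q gives log Q = 2(+0.42 − (+0.468))/0.0592 = −1.622.
Balancing electrons gives 2 Fe^3+(aq) + Cu(s) → 2 Fe^2+(aq) + Cu^2+(aq); thus Q = ([Fe^2+(aq)]^2·[Cu^2+(aq)]) / [Fe^3+(aq)]^2.
Substituting the known concentrations and solving, log [Fe^3+(aq)] = −1.862 and [Fe^3+(aq)] = 0.014 M.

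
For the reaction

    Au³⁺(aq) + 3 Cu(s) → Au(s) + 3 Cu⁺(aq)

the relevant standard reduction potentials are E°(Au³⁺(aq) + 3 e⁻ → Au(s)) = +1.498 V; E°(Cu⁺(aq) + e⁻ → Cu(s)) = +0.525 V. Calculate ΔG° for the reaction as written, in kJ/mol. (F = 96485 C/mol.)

In the reaction as written Au³⁺(aq) is reduced, so the Au³⁺/Au couple is the cathode and Cu⁺/Cu is the anode.
E°cell = +1.498 − (+0.525) = +0.973 V; balancing electrons gives n = 3.
ΔG° = −nFE°cell = −(3)(96485)(+0.973) J/mol = −282 kJ/mol.

−282 kJ/mol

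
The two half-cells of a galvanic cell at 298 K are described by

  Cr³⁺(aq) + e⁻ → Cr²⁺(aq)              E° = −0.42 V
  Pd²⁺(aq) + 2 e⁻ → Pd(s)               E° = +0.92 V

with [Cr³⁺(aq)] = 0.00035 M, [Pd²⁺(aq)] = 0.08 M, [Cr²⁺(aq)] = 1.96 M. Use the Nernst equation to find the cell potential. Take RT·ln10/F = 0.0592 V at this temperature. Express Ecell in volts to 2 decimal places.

The Pd²⁺/Pd couple has the more positive E°, so it is the cathode; Cr³⁺/Cr²⁺ is the anode.
The standard potential is +0.92 − (−0.42) = +1.34 V and the balanced reaction transfers n = 2 electrons.
The balanced reaction is Pd²⁺(aq) + 2 Cr²⁺(aq) → Pd(s) + 2 Cr³⁺(aq), so Q = [Cr³⁺(aq)]^2 / ([Pd²⁺(aq)]·[Cr²⁺(aq)]^2) = 3.99×10^−7 and log Q = −6.399.
Applying E = E° − (RT ln10/nF)·log Q gives +1.34 − (0.0592/2)(−6.399) = +1.53 V.

+1.53 V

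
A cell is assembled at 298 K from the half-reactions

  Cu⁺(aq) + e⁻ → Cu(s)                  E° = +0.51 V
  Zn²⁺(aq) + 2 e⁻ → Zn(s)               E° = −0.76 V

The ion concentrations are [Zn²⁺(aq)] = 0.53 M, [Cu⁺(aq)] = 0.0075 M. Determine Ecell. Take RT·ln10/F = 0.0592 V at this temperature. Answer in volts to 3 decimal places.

+1.152 V

Since E°(Cu⁺/Cu) > E°(Zn²⁺/Zn), Cu⁺/Cu serves as the cathode.
E°cell = +0.51 − (−0.76) = +1.27 V, with n = 2 electrons transferred.
Balancing gives 2 Cu⁺(aq) + Zn(s) → 2 Cu(s) + Zn²⁺(aq); hence Q = [Zn²⁺(aq)] / [Cu⁺(aq)]^2 = 9.42×10^3 (log Q = 3.974).
Applying E = E° − (RT ln10/nF)·log Q gives +1.27 − (0.0592/2)(3.974) = +1.152 V.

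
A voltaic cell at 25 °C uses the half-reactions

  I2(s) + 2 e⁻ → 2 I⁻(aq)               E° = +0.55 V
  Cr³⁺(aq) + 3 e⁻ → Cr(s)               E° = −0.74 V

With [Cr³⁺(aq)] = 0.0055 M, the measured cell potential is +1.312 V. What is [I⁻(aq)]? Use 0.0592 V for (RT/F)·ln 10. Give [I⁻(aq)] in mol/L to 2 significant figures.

The I₂/I⁻ couple has the larger reduction potential, so it is the cathode: E°cell = +0.55 − (−0.74) = +1.29 V and n = 6.
Since E = E° − (0.0592/n)·log Q, log Q = n(E° − E)/0.0592 = −2.230.
For 3 I2(s) + 2 Cr(s) → 6 I⁻(aq) + 2 Cr³⁺(aq), the reaction quotient is Q = [I⁻(aq)]^6·[Cr³⁺(aq)]^2.
Isolating [I⁻(aq)] in Q = 10^{−2.230} yields log [I⁻(aq)] = 0.382, i.e. 2.4 M.

2.4 M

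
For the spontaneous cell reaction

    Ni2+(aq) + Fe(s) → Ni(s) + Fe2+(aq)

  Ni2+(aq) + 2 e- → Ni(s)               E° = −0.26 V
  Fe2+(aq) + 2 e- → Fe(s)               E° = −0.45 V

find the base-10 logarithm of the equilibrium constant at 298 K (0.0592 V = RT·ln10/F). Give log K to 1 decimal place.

The Ni²⁺/Ni couple is reduced (cathode); E°cell = −0.26 − (−0.45) = +0.19 V with n = 2.
At equilibrium E = 0, so log K = nE°cell / 0.0592 = (2)(+0.19) / 0.0592 = 6.4.

log K = 6.4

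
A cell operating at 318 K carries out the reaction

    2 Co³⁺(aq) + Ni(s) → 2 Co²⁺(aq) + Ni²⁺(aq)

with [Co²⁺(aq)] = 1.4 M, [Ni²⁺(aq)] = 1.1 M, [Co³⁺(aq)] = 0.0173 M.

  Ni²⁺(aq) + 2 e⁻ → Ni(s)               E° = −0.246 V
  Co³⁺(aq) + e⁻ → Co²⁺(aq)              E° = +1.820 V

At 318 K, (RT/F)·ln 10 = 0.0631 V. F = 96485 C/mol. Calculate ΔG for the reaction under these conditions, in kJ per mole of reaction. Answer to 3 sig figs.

−375 kJ/mol

The standard cell potential is +1.820 − (−0.246) = +2.066 V, with n = 2 electrons in the balanced equation.
The reaction quotient is ([Co²⁺(aq)]^2·[Ni²⁺(aq)]) / [Co³⁺(aq)]^2 = 7.2×10^3; by Nernst, E = +2.066 − (0.0631/2)(3.858) = +1.9443 V.
Then ΔG = −nFE = −2 × 96485 × +1.9443 J/mol = −375 kJ/mol.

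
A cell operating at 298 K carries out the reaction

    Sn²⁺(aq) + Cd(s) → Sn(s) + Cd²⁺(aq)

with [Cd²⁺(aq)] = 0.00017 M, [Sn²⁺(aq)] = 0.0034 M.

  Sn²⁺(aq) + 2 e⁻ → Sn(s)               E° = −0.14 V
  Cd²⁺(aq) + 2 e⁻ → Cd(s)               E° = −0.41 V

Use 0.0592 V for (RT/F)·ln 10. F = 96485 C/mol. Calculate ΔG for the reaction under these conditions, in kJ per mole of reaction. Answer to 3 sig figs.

−59.5 kJ/mol

The standard cell potential is −0.14 − (−0.41) = +0.27 V, with n = 2 electrons in the balanced equation.
Q = [Cd²⁺(aq)] / [Sn²⁺(aq)] = 0.05, so log Q = −1.301 and E = +0.27 − (0.0592/2)(−1.301) = +0.3085 V.
Then ΔG = −nFE = −2 × 96485 × +0.3085 J/mol = −59.5 kJ/mol.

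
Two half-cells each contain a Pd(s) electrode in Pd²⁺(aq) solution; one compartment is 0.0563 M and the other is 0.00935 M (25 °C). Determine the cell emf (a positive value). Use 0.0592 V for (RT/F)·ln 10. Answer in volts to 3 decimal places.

0.023 V

For a concentration cell E°cell = 0, since both electrodes use the same couple.
The compartment with the higher Pd²⁺(aq) concentration (0.0563 M) acts as the cathode; ions are reduced there and produced at the dilute (0.00935 M) anode.
With n = 2, Ecell = −(0.0592/2)·log([dilute]/[conc]) = −(0.0592/2)·log(0.00935/0.0563) = +0.023 V.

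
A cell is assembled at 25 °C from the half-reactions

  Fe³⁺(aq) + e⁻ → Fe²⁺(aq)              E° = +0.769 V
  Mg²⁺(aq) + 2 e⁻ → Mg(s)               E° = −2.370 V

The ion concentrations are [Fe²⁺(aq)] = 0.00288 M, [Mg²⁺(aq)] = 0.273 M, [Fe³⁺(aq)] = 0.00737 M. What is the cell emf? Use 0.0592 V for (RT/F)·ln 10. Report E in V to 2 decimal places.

The Fe³⁺/Fe²⁺ couple has the more positive E°, so it is the cathode; Mg²⁺/Mg is the anode.
E°cell = +0.769 − (−2.370) = +3.139 V, with n = 2 electrons transferred.
Balancing gives 2 Fe³⁺(aq) + Mg(s) → 2 Fe²⁺(aq) + Mg²⁺(aq); hence Q = ([Fe²⁺(aq)]^2·[Mg²⁺(aq)]) / [Fe³⁺(aq)]^2 = 0.0417 (log Q = −1.380).
Applying E = E° − (RT ln10/nF)·log Q gives +3.139 − (0.0592/2)(−1.380) = +3.18 V.

+3.18 V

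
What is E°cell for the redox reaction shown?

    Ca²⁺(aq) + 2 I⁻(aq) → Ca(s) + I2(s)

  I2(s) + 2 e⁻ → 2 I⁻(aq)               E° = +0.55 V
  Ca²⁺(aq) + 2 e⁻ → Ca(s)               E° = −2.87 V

In the reaction as written, Ca²⁺(aq) is reduced (cathode) and I2(s) is produced by oxidation at the anode.
E°cell = E°(cathode) − E°(anode) = −2.87 − (+0.55) = −3.42 V.
The negative E°cell means the reaction is non-spontaneous in the direction written.

−3.42 V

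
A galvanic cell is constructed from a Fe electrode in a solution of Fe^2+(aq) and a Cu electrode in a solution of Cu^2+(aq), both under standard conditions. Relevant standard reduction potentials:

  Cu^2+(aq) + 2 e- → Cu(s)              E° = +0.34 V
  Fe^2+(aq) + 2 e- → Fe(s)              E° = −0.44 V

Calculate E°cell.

+0.78 V

The Cu²⁺/Cu couple has the higher E°, so Cu ion is reduced (cathode) and Fe is oxidized (anode).
E°cell = E°(cathode) − E°(anode) = +0.34 − (−0.44) = +0.78 V.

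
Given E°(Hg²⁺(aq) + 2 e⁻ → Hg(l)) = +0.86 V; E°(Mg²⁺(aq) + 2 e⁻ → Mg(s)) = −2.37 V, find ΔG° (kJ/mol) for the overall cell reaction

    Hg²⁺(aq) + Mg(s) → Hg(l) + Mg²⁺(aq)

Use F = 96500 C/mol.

−623 kJ/mol

In the reaction as written Hg²⁺(aq) is reduced, so the Hg²⁺/Hg couple is the cathode and Mg²⁺/Mg is the anode.
E°cell = +0.86 − (−2.37) = +3.23 V; balancing electrons gives n = 2.
ΔG° = −nFE°cell = −(2)(96500)(+3.23) J/mol = −623 kJ/mol.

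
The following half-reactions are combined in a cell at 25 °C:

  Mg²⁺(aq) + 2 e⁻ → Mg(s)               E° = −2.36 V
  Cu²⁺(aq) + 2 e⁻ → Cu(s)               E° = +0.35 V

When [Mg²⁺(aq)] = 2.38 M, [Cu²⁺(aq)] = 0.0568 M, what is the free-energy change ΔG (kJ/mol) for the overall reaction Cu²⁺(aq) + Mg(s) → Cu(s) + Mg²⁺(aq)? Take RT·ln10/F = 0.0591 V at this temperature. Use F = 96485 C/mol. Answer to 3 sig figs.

−514 kJ/mol

E°cell = +0.35 − (−2.36) = +2.71 V; the balanced reaction transfers n = 2 electrons.
Here Q = [Mg²⁺(aq)] / [Cu²⁺(aq)] = 41.9 (log Q = 1.622), giving E = +2.71 − (0.0591/2)·(1.622) = +2.6621 V.
Finally ΔG = −nFE = −(2)(96485 C/mol)(+2.6621 V) = −514 kJ/mol.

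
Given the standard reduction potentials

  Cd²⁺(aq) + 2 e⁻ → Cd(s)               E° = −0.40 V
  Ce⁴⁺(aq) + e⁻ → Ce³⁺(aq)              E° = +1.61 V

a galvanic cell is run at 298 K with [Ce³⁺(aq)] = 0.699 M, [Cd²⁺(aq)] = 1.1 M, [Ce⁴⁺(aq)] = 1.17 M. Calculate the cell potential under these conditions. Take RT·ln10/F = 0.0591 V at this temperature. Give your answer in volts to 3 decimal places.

Ce⁴⁺/Ce³⁺ is reduced (cathode, E° = +1.61 V) and Cd²⁺/Cd is oxidized (anode).
E°cell = E°cat − E°an = +1.61 − (−0.40) = +2.01 V; n = 2.
The balanced reaction is 2 Ce⁴⁺(aq) + Cd(s) → 2 Ce³⁺(aq) + Cd²⁺(aq), so Q = ([Ce³⁺(aq)]^2·[Cd²⁺(aq)]) / [Ce⁴⁺(aq)]^2 = 0.393 and log Q = −0.406.
By the Nernst equation, E = +2.01 − (0.0591/2)·(−0.406) = +2.022 V.

+2.022 V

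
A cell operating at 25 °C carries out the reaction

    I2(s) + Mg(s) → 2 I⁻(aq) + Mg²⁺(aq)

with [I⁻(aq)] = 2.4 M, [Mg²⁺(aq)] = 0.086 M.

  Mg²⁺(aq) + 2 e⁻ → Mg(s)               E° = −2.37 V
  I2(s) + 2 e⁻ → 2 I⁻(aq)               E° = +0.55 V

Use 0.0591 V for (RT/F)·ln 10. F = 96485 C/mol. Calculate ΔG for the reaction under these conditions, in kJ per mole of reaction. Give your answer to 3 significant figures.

The standard cell potential is +0.55 − (−2.37) = +2.92 V, with n = 2 electrons in the balanced equation.
Here Q = [I⁻(aq)]^2·[Mg²⁺(aq)] = 0.495 (log Q = −0.305), giving E = +2.92 − (0.0591/2)·(−0.305) = +2.9290 V.
ΔG = −nFE = −(2)(96485)(+2.9290) J/mol = −565 kJ/mol.

−565 kJ/mol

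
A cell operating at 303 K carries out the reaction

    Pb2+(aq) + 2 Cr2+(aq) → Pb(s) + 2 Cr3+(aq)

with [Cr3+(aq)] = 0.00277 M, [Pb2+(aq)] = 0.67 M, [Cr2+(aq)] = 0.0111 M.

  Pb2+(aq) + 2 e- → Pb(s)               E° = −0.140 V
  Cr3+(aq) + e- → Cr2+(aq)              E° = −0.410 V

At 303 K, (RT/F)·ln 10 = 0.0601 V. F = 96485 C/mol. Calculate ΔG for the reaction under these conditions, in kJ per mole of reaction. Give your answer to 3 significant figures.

With Pb²⁺/Pb reduced at the cathode, E°cell = −0.140 − (−0.410) = +0.270 V and n = 2.
The reaction quotient is [Cr3+(aq)]^2 / ([Pb2+(aq)]·[Cr2+(aq)]^2) = 0.0929; by Nernst, E = +0.270 − (0.0601/2)(−1.032) = +0.3010 V.
Then ΔG = −nFE = −2 × 96485 × +0.3010 J/mol = −58.1 kJ/mol.

−58.1 kJ/mol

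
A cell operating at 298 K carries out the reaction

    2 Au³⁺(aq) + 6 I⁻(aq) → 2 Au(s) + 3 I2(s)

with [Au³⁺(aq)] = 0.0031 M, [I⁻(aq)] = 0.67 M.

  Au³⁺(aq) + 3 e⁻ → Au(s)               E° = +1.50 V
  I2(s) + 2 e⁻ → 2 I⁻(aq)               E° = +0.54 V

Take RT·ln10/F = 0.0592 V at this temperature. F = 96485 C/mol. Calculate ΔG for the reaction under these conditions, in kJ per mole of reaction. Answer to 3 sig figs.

−521 kJ/mol

The standard cell potential is +1.50 − (+0.54) = +0.96 V, with n = 6 electrons in the balanced equation.
Here Q = 1 / ([Au³⁺(aq)]^2·[I⁻(aq)]^6) = 1.15×10^6 (log Q = 6.061), giving E = +0.96 − (0.0592/6)·(6.061) = +0.9002 V.
Finally ΔG = −nFE = −(6)(96485 C/mol)(+0.9002 V) = −521 kJ/mol.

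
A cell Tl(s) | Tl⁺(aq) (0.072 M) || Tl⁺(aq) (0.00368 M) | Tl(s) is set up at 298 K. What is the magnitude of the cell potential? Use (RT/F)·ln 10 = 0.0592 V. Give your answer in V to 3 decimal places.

0.076 V

For a concentration cell E°cell = 0, since both electrodes use the same couple.
The compartment with the higher Tl⁺(aq) concentration (0.072 M) acts as the cathode; ions are reduced there and produced at the dilute (0.00368 M) anode.
With n = 1, Ecell = −(0.0592/1)·log([dilute]/[conc]) = −(0.0592/1)·log(0.00368/0.072) = +0.076 V.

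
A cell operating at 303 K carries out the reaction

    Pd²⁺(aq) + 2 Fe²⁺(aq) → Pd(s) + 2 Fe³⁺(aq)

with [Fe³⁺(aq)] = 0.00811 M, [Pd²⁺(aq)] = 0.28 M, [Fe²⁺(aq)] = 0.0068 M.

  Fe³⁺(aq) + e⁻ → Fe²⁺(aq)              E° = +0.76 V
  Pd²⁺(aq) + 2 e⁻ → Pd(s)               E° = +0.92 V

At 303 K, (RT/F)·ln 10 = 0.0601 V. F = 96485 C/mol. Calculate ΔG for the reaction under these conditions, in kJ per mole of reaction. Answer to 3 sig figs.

E°cell = +0.92 − (+0.76) = +0.16 V; the balanced reaction transfers n = 2 electrons.
The reaction quotient is [Fe³⁺(aq)]^2 / ([Pd²⁺(aq)]·[Fe²⁺(aq)]^2) = 5.08; by Nernst, E = +0.16 − (0.0601/2)(0.706) = +0.1388 V.
Then ΔG = −nFE = −2 × 96485 × +0.1388 J/mol = −26.8 kJ/mol.

−26.8 kJ/mol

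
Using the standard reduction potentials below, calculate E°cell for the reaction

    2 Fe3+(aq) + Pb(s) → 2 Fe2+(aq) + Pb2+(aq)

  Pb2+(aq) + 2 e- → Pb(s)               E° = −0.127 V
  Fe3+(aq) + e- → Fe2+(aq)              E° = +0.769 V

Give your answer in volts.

In the reaction as written, Fe3+(aq) is reduced (cathode) and Pb2+(aq) is produced by oxidation at the anode.
E°cell = E°(cathode) − E°(anode) = +0.769 − (−0.127) = +0.896 V.

+0.896 V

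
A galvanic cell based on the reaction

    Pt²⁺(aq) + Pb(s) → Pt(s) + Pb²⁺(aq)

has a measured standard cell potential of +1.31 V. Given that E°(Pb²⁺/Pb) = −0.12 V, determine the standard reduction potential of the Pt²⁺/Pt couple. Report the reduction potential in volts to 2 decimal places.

+1.19 V

In the reaction as written the Pt²⁺/Pt couple is reduced (cathode) and Pb²⁺/Pb is oxidized (anode), so E°cell = E°(Pt²⁺/Pt) − E°(Pb²⁺/Pb).
E°(Pt²⁺/Pt) = E°cell + E°(anode) = +1.31 + (−0.12) = +1.19 V.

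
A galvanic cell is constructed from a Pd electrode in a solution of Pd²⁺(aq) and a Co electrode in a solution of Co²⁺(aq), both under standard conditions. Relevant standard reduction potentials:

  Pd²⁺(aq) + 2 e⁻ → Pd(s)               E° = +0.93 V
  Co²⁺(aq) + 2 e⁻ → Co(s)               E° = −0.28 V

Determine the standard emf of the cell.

+1.21 V

Of the two couples in this cell, the one with the more positive reduction potential is reduced at the cathode: here that is Pd²⁺/Pd (+0.93 V); Co²⁺/Co (−0.28 V) is the anode.
E°cell = E°(cathode) − E°(anode) = +0.93 − (−0.28) = +1.21 V.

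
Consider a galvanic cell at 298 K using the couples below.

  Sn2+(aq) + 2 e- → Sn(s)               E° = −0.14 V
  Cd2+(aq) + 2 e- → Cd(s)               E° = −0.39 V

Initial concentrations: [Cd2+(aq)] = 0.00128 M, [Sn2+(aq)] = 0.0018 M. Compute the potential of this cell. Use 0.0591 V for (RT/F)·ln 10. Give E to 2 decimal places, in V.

Sn²⁺/Sn is reduced (cathode, E° = −0.14 V) and Cd²⁺/Cd is oxidized (anode).
The standard potential is −0.14 − (−0.39) = +0.25 V and the balanced reaction transfers n = 2 electrons.
The balanced reaction is Sn2+(aq) + Cd(s) → Sn(s) + Cd2+(aq), so Q = [Cd2+(aq)] / [Sn2+(aq)] = 0.711 and log Q = −0.148.
By the Nernst equation, E = +0.25 − (0.0591/2)·(−0.148) = +0.25 V.

+0.25 V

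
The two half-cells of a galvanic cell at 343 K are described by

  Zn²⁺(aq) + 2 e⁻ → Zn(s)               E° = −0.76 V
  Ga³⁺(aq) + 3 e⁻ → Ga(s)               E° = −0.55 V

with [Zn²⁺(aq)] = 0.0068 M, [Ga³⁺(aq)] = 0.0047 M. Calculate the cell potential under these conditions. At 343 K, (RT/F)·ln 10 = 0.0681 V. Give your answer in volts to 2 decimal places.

+0.23 V

Since E°(Ga³⁺/Ga) > E°(Zn²⁺/Zn), Ga³⁺/Ga serves as the cathode.
E°cell = E°cat − E°an = −0.55 − (−0.76) = +0.21 V; n = 6.
The balanced reaction is 2 Ga³⁺(aq) + 3 Zn(s) → 2 Ga(s) + 3 Zn²⁺(aq), so Q = [Zn²⁺(aq)]^3 / [Ga³⁺(aq)]^2 = 0.0142 and log Q = −1.847.
Applying E = E° − (RT ln10/nF)·log Q gives +0.21 − (0.0681/6)(−1.847) = +0.23 V.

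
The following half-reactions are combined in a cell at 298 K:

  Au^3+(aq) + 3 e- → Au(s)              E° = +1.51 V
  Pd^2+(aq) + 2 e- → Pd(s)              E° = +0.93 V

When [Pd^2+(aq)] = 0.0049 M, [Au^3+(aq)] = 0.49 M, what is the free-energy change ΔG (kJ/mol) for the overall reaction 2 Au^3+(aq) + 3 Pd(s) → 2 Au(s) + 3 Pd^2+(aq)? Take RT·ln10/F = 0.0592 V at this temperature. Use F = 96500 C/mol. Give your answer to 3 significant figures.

−372 kJ/mol

The standard cell potential is +1.51 − (+0.93) = +0.58 V, with n = 6 electrons in the balanced equation.
The reaction quotient is [Pd^2+(aq)]^3 / [Au^3+(aq)]^2 = 4.9×10^−7; by Nernst, E = +0.58 − (0.0592/6)(−6.310) = +0.6423 V.
Finally ΔG = −nFE = −(6)(96500 C/mol)(+0.6423 V) = −372 kJ/mol.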